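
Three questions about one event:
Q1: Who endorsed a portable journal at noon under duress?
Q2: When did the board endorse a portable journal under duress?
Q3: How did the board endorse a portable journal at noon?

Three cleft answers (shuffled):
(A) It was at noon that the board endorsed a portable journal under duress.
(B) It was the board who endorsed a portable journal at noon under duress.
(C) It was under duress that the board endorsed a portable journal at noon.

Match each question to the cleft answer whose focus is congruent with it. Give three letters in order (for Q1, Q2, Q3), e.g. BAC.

Q1 asks about the subject (agent); cleft (B) focuses "the board", which is the subject (agent) — so Q1 → B.
Q2 asks about the time; cleft (A) focuses "at noon", which is the time — so Q2 → A.
Q3 asks about the manner; cleft (C) focuses "under duress", which is the manner — so Q3 → C.
Mapping: Q1→B, Q2→A, Q3→C.

BAC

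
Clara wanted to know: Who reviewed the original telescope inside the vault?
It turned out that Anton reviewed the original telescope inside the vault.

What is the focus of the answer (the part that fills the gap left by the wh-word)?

Anton

The wh-word "who" asks about the subject (agent).
In the answer, "the original telescope" and "inside the vault" are given — repeated from the question.
The constituent filling the subject (agent) gap is "Anton"; that is the focus and would carry nuclear stress.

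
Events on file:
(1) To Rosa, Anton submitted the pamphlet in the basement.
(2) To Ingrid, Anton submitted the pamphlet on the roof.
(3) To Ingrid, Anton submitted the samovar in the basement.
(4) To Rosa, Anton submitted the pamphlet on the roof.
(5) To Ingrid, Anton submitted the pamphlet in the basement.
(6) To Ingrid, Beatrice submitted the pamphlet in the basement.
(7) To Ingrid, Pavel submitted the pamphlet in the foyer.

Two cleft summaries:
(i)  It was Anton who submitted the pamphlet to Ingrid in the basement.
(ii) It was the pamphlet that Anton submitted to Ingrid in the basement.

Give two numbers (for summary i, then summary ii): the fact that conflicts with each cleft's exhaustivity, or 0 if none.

(i): focus "Anton". Looking for same thing, recipient, setting (the pamphlet / Ingrid / in the basement) with some other agent — fact (6) has Beatrice there. Refuted.
(ii): focus "the pamphlet". Looking for same agent, recipient, setting (Anton / Ingrid / in the basement) with some other thing — fact (3) has the samovar there. Refuted.

6, 3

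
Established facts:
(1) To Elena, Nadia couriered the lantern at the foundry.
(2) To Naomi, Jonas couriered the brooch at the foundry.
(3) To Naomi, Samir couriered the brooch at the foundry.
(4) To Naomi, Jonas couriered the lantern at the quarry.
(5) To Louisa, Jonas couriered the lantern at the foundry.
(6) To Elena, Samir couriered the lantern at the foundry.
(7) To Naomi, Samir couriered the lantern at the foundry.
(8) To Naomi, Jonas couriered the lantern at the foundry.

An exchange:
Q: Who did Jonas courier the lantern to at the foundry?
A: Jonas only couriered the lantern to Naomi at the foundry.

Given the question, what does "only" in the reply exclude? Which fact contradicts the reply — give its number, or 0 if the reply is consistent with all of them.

5

The question "Who did ... to ...?" targets the recipient, so in the reply the focus falls on "Naomi".
"Only" then excludes alternative recipients while the background — same agent, thing, setting (Jonas / the lantern / at the foundry) — is held fixed.
Fact (5) keeps same agent, thing, setting (Jonas / the lantern / at the foundry) but has recipient = Louisa; that refutes the reply.
(Fact (4) would refute a reading with focus on the setting — but that is not what the question asks.)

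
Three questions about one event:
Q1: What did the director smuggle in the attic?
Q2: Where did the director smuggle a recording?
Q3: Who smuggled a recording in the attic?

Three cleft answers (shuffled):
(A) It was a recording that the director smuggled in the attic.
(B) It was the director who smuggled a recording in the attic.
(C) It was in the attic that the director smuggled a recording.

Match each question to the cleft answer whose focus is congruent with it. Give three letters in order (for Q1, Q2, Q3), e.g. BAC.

ACB

Q1 asks about the direct object; cleft (A) focuses "a recording", which is the direct object — so Q1 → A.
Q2 asks about the location; cleft (C) focuses "in the attic", which is the location — so Q2 → C.
Q3 asks about the subject (agent); cleft (B) focuses "the director", which is the subject (agent) — so Q3 → B.
Mapping: Q1→A, Q2→C, Q3→B.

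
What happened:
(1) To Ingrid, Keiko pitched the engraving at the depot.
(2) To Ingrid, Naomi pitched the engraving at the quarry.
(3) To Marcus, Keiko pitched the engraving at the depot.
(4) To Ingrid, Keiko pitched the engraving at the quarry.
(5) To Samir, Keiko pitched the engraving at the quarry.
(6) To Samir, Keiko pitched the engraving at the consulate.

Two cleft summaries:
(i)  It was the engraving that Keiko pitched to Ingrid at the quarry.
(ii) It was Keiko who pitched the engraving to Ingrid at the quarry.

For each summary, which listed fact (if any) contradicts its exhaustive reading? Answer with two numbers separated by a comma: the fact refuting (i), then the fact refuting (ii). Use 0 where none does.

0, 2

(i): focus "the engraving". No fact shares same agent, recipient, setting (Keiko / Ingrid / at the quarry) with a different thing. 0.
(ii): focus "Keiko". Looking for same thing, recipient, setting (the engraving / Ingrid / at the quarry) with some other agent — fact (2) has Naomi there. Refuted.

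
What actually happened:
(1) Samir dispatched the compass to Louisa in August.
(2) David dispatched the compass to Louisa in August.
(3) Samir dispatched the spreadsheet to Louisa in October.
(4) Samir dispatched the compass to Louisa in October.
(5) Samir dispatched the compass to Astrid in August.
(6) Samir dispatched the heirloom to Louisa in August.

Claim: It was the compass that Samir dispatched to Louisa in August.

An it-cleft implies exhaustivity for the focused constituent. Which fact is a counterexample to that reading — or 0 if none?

6

The cleft puts "the compass" in focus and presupposes the open proposition with same agent, recipient, setting (Samir / Louisa / in August).
The exhaustive reading says no other thing fits that background.
Fact (6) shares the background but with thing = the heirloom; exhaustivity is violated.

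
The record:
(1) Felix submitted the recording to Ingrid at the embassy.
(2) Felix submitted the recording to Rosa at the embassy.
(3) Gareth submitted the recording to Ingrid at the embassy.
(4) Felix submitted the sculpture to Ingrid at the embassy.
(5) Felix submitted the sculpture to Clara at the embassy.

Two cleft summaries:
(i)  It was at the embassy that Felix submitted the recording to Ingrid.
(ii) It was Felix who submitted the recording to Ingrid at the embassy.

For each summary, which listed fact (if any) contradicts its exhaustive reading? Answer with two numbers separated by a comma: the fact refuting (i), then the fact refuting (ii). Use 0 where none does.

0, 3

Summary (i) focuses "at the embassy" (the setting); background Felix as agent and the recording as thing and Ingrid as recipient. No fact matches that background with a different setting, so 0.
Summary (ii) focuses "Felix" (the agent); background the recording as thing and Ingrid as recipient and at the embassy as setting. Fact (3) matches that background with agent = Gareth — refutes (ii).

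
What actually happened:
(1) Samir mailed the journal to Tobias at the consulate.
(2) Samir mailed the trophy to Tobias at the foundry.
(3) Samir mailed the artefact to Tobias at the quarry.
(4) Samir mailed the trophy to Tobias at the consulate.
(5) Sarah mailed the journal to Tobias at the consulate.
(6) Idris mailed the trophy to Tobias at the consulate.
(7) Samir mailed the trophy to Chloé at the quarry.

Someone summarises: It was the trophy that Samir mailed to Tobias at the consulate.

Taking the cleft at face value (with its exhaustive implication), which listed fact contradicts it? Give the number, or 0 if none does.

The cleft puts "the trophy" in focus and presupposes the open proposition with Samir as agent and Tobias as recipient and at the consulate as setting.
Exhaustivity: the trophy is the only thing satisfying that background.
Fact (1) shares the background but with thing = the journal; exhaustivity is violated.

1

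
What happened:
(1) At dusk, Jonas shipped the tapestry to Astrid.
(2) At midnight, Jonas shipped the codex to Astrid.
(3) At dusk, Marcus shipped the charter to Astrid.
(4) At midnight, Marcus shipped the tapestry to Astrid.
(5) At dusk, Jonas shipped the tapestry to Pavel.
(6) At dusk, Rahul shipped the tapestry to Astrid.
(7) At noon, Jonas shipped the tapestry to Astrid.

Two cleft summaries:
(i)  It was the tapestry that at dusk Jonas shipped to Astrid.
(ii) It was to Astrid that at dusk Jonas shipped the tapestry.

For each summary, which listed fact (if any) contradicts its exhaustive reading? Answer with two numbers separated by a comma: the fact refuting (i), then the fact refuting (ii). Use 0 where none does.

0, 5

(i): focus "the tapestry". No fact shares agent = Jonas, recipient = Astrid, setting = at dusk with a different thing. 0.
(ii): focus "Astrid". Looking for agent = Jonas, thing = the tapestry, setting = at dusk with some other recipient — fact (5) has Pavel there. Refuted.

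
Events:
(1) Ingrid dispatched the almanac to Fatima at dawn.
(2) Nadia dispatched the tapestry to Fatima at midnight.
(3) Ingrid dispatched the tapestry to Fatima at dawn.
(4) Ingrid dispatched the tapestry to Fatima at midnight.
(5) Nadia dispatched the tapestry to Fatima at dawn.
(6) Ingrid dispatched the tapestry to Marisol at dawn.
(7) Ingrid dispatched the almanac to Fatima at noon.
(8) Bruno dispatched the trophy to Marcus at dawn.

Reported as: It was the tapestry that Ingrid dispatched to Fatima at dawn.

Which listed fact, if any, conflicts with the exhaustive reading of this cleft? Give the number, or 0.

1

The cleft puts "the tapestry" in focus and presupposes the open proposition with same agent, recipient, setting (Ingrid / Fatima / at dawn).
The exhaustive reading says no other thing fits that background.
But fact (1) also has same agent, recipient, setting (Ingrid / Fatima / at dawn), with thing = the almanac — so the exhaustive reading fails.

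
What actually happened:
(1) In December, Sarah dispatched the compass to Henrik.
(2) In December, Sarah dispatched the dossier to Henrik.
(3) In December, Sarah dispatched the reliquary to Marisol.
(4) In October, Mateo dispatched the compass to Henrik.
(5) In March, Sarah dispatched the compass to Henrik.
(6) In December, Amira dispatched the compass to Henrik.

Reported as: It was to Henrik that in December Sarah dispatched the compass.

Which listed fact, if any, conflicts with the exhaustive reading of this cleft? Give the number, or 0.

0

The cleft puts "Henrik" in focus and presupposes the open proposition with Sarah as agent and the compass as thing and in December as setting.
The exhaustive reading says no other recipient fits that background.
No listed fact matches the background with a different recipient. Exhaustivity holds.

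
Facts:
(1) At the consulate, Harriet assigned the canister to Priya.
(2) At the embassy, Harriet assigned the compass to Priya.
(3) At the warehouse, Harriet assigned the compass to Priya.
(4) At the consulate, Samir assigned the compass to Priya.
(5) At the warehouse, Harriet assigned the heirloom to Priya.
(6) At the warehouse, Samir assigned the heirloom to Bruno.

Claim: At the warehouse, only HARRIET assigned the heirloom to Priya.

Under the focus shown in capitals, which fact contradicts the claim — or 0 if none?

Focus (in capitals) is "Harriet" — the agent. "Only" excludes alternative agents while holding fixed same thing, recipient, setting (the heirloom / Priya / at the warehouse).
No fact matches same thing, recipient, setting (the heirloom / Priya / at the warehouse) with a different agent — every other fact differs on at least one backgrounded slot. So no fact refutes it.

0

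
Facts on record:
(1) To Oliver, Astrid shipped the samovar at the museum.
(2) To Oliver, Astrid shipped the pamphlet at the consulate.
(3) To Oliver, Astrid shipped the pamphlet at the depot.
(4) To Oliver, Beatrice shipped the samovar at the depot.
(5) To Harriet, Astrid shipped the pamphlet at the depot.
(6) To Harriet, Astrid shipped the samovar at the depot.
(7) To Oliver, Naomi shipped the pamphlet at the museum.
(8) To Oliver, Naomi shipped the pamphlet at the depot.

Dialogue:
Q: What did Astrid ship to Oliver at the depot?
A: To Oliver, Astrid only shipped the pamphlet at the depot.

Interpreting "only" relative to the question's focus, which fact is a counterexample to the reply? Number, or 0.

0

Answering "What did ...?" puts focus on the thing — here, "the pamphlet".
So "only" ranges over things; the rest (same agent, recipient, setting (Astrid / Oliver / at the depot)) is presupposed.
No fact keeps same agent, recipient, setting (Astrid / Oliver / at the depot) while changing the thing; every other fact differs on something backgrounded. The reply stands.
(Fact (2) would refute a reading with focus on the setting — but that is not what the question asks.)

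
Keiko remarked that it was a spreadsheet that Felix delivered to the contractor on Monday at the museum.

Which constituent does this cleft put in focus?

In an it-cleft "It was X that/who ...", the clefted constituent X is the focus; the that/who-clause expresses the presupposed open proposition.
Here the focus is "a spreadsheet". The backgrounded (presupposed) material includes "Felix", "to the contractor", "on Monday" and "at the museum".

a spreadsheet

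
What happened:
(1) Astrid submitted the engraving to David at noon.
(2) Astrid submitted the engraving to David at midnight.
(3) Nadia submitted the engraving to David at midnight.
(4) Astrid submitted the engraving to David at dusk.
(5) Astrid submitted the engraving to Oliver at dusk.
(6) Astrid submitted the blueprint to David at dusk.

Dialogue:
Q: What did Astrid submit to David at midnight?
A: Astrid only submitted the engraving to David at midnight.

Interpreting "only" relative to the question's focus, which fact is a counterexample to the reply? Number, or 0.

0

The question "What did ...?" targets the thing, so in the reply the focus falls on "the engraving".
"Only" then excludes alternative things while the background — Astrid as agent and David as recipient and at midnight as setting — is held fixed.
No listed fact shares that background with another thing. Nothing contradicts the reply.
(Fact (1) would refute a reading with focus on the setting — but that is not what the question asks.)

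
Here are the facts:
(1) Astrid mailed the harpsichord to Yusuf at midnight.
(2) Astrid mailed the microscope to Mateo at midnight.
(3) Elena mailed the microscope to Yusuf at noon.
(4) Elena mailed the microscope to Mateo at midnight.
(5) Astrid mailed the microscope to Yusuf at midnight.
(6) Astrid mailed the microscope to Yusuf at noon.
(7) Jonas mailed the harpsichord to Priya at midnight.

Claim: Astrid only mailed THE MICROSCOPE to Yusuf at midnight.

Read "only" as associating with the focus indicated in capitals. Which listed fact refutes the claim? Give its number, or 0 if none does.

Focus (in capitals) is "the microscope" — the thing. "Only" excludes alternative things while holding fixed same agent, recipient, setting (Astrid / Yusuf / at midnight).
Fact (1) shares the background but differs in thing (the harpsichord) — a counterexample.

1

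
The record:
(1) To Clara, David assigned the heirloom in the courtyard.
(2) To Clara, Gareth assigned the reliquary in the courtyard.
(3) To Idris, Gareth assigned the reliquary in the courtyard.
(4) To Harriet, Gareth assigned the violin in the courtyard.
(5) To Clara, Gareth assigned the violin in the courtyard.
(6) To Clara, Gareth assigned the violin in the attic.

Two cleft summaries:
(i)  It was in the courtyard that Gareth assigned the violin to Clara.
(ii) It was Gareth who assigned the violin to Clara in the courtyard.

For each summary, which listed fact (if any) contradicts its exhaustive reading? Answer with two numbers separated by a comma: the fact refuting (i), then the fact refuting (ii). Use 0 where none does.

6, 0

Summary (i) focuses "in the courtyard" (the setting); background agent = Gareth, thing = the violin, recipient = Clara. Fact (6) matches that background with setting = in the attic — refutes (i).
Summary (ii) focuses "Gareth" (the agent); background thing = the violin, recipient = Clara, setting = in the courtyard. No fact matches that background with a different agent, so 0.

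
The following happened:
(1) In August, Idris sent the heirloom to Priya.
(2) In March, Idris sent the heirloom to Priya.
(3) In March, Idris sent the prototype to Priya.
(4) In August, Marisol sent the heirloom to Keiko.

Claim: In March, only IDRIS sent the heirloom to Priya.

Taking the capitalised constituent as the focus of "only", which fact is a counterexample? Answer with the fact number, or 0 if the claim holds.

0

Focus (in capitals) is "Idris" — the agent. "Only" excludes alternative agents while holding fixed the heirloom as thing and Priya as recipient and in March as setting.
No fact matches the heirloom as thing and Priya as recipient and in March as setting with a different agent — every other fact differs on at least one backgrounded slot. So no fact refutes it.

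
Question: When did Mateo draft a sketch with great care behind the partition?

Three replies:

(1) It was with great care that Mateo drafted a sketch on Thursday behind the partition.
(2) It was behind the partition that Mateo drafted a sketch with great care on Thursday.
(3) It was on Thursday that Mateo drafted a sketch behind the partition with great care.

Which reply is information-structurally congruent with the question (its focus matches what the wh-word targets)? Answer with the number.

The question word "when" targets the time.
Option (1) clefts "with great care" — the manner, not what was asked.
Option (2) clefts "behind the partition" — the location, not what was asked.
Option (3) clefts "on Thursday" — that matches what the question asks about.
So the congruent reply is (3).

3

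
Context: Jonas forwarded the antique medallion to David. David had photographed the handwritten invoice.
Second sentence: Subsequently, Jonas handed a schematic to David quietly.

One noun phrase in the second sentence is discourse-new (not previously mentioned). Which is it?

a schematic

"Jonas" and "David" in the second sentence are given — already mentioned in the context.
"a schematic" has no antecedent in the context; it is discourse-new (the indefinite article also signals a new referent).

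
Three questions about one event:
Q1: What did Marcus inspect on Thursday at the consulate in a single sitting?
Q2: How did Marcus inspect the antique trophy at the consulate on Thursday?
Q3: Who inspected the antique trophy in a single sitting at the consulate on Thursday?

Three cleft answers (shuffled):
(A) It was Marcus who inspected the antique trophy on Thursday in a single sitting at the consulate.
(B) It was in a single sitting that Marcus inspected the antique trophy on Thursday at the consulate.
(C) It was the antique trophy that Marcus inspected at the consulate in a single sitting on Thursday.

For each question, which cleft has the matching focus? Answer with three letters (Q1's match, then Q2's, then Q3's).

CBA

Q1 asks about the direct object; cleft (C) focuses "the antique trophy", which is the direct object — so Q1 → C.
Q2 asks about the manner; cleft (B) focuses "in a single sitting", which is the manner — so Q2 → B.
Q3 asks about the subject (agent); cleft (A) focuses "Marcus", which is the subject (agent) — so Q3 → A.
Mapping: Q1→C, Q2→B, Q3→A.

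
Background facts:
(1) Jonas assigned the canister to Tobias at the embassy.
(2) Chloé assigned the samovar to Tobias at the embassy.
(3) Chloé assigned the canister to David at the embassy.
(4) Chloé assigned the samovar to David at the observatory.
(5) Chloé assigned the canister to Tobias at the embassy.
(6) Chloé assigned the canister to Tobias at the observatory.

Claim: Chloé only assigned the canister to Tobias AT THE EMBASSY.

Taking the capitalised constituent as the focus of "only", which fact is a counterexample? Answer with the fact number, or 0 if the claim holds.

Focus (in capitals) is "at the embassy" — the setting. "Only" excludes alternative settings while holding fixed Chloé as agent and the canister as thing and Tobias as recipient.
Fact (6) shares the background but differs in setting (at the observatory) — a counterexample.

6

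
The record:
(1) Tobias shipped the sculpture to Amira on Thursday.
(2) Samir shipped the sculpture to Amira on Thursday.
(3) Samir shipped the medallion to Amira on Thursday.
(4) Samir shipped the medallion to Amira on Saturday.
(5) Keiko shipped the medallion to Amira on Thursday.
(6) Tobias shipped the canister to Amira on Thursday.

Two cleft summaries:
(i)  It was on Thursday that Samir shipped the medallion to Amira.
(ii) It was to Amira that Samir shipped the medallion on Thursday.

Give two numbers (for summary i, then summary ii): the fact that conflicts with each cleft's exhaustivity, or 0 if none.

4, 0

Summary (i) focuses "on Thursday" (the setting); background same agent, thing, recipient (Samir / the medallion / Amira). Fact (4) matches that background with setting = on Saturday — refutes (i).
Summary (ii) focuses "Amira" (the recipient); background same agent, thing, setting (Samir / the medallion / on Thursday). No fact matches that background with a different recipient, so 0.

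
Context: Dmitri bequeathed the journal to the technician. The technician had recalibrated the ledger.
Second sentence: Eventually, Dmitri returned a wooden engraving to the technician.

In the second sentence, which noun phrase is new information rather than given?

"Dmitri" and "the technician" in the second sentence are given — already mentioned in the context.
"a wooden engraving" has no antecedent in the context; it is discourse-new (the indefinite article also signals a new referent).

a wooden engraving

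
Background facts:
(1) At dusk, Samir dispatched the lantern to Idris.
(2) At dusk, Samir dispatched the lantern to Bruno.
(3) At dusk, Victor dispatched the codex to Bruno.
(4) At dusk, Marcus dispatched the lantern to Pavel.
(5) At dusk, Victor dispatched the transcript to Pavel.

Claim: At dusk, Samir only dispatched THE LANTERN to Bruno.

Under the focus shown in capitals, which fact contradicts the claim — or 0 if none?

0

Focus (in capitals) is "the lantern" — the thing. "Only" excludes alternative things while holding fixed Samir as agent and Bruno as recipient and at dusk as setting.
Every other fact changes something in the background, not just the thing. Nothing refutes the claim.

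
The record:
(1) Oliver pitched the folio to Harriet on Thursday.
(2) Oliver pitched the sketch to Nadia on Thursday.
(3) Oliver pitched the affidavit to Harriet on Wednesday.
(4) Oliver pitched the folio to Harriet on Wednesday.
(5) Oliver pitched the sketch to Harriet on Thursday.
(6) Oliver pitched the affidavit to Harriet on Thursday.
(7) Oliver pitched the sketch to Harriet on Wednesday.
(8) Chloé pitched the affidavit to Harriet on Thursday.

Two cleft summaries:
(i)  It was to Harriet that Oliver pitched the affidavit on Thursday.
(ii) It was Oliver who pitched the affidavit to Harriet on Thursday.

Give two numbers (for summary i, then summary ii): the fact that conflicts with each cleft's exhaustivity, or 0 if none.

(i): focus "Harriet". No fact shares Oliver as agent and the affidavit as thing and on Thursday as setting with a different recipient. 0.
(ii): focus "Oliver". Looking for the affidavit as thing and Harriet as recipient and on Thursday as setting with some other agent — fact (8) has Chloé there. Refuted.

0, 8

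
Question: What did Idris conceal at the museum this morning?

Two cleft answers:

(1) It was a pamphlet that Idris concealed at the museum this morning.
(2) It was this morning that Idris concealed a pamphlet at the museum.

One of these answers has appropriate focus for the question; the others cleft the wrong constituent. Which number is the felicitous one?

1

The question word "what" targets the direct object.
Option (1) clefts "a pamphlet" — that matches what the question asks about.
Option (2) clefts "this morning" — the time, not what was asked.
So the congruent reply is (1).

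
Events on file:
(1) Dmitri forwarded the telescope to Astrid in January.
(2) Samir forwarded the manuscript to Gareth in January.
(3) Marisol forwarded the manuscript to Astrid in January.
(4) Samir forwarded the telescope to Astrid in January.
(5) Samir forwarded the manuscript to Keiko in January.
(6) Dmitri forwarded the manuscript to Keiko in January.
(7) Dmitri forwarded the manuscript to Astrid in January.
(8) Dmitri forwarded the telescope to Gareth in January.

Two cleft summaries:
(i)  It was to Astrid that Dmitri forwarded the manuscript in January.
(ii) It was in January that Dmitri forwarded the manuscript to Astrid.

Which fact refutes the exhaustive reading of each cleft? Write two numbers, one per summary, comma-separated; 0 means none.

6, 0

(i): focus "Astrid". Looking for same agent, thing, setting (Dmitri / the manuscript / in January) with some other recipient — fact (6) has Keiko there. Refuted.
(ii): focus "in January". No fact shares same agent, thing, recipient (Dmitri / the manuscript / Astrid) with a different setting. 0.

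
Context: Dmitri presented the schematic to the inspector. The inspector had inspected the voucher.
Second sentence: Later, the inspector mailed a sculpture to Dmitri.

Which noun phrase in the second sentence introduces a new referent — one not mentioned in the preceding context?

"the inspector" and "Dmitri" in the second sentence are given — already mentioned in the context.
"a sculpture" has no antecedent in the context; it is discourse-new (the indefinite article also signals a new referent).

a sculpture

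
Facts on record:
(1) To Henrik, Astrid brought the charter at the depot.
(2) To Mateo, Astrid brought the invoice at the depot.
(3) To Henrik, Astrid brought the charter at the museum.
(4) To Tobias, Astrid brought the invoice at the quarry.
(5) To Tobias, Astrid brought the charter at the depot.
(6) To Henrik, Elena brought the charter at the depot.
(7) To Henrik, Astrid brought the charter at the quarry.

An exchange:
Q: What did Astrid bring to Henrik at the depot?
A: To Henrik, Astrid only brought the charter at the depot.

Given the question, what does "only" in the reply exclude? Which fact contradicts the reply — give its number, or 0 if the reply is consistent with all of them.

The question "What did ...?" targets the thing, so in the reply the focus falls on "the charter".
"Only" then excludes alternative things while the background — Astrid as agent and Henrik as recipient and at the depot as setting — is held fixed.
No listed fact shares that background with another thing. Nothing contradicts the reply.
(Fact (3) would refute a reading with focus on the setting — but that is not what the question asks.)

0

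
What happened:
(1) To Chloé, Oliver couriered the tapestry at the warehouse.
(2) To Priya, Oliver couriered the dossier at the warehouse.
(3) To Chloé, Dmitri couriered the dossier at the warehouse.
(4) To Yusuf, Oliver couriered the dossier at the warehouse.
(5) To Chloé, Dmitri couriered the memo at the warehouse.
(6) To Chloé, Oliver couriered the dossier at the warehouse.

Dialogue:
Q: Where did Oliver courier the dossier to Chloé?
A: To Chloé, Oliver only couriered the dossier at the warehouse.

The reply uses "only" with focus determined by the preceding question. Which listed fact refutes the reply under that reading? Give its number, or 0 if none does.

0

The question "Where did ...?" targets the setting, so in the reply the focus falls on "at the warehouse".
"Only" then excludes alternative settings while the background — Oliver as agent and the dossier as thing and Chloé as recipient — is held fixed.
No listed fact shares that background with another setting. Nothing contradicts the reply.
(Fact (2) would refute a reading with focus on the recipient — but that is not what the question asks.)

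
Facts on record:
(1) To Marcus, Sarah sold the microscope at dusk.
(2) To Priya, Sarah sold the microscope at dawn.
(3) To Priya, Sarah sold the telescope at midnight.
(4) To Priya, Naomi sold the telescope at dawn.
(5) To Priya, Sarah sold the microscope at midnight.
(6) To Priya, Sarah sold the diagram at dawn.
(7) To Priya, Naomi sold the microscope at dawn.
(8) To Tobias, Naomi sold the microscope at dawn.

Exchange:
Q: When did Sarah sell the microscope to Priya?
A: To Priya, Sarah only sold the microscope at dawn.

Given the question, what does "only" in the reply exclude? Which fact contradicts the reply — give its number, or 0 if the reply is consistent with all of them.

Answering "When did ...?" puts focus on the setting — here, "at dawn".
So "only" ranges over settings; the rest (Sarah as agent and the microscope as thing and Priya as recipient) is presupposed.
Fact (5) shares the background with a different setting (at midnight) — counterexample.
(Fact (6) would refute a reading with focus on the thing — but that is not what the question asks.)

5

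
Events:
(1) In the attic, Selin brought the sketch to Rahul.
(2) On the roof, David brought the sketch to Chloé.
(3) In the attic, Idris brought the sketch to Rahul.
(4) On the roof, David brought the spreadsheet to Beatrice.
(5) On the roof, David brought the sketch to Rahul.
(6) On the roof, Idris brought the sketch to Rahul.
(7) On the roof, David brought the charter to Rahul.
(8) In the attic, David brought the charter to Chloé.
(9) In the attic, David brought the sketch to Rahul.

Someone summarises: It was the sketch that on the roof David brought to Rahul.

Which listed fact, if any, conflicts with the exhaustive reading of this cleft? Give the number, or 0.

7

The cleft puts "the sketch" in focus and presupposes the open proposition with David as agent and Rahul as recipient and on the roof as setting.
Exhaustivity: the sketch is the only thing satisfying that background.
Fact (7) shares the background but with thing = the charter; exhaustivity is violated.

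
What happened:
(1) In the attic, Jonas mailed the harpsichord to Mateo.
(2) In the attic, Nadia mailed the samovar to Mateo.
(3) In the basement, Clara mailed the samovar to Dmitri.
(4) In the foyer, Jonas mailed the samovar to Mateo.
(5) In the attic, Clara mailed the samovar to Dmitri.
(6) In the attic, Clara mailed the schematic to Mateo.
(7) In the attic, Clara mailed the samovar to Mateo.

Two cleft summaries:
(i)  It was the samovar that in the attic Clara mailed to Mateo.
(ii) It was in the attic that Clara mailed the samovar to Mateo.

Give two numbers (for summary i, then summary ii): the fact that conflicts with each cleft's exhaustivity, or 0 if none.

6, 0

(i): focus "the samovar". Looking for same agent, recipient, setting (Clara / Mateo / in the attic) with some other thing — fact (6) has the schematic there. Refuted.
(ii): focus "in the attic". No fact shares same agent, thing, recipient (Clara / the samovar / Mateo) with a different setting. 0.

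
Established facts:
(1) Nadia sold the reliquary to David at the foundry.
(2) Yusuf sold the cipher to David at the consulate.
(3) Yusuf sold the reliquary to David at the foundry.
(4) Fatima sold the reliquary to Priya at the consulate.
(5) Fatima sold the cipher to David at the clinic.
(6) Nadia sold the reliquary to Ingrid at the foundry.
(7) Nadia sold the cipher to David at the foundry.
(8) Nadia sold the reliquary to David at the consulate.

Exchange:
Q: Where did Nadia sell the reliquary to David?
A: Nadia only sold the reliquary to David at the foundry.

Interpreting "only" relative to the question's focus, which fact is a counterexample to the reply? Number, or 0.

8

Answering "Where did ...?" puts focus on the setting — here, "at the foundry".
So "only" ranges over settings; the rest (Nadia as agent and the reliquary as thing and David as recipient) is presupposed.
Fact (8) keeps Nadia as agent and the reliquary as thing and David as recipient but has setting = at the consulate; that refutes the reply.
(Fact (7) would refute a reading with focus on the thing — but that is not what the question asks.)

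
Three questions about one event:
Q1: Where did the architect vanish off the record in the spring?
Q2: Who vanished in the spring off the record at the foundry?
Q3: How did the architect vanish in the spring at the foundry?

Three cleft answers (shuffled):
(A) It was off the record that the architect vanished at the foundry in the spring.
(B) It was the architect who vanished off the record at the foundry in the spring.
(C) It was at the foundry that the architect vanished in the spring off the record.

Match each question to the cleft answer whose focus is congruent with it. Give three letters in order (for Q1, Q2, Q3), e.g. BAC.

Q1 asks about the location; cleft (C) focuses "at the foundry", which is the location — so Q1 → C.
Q2 asks about the subject (agent); cleft (B) focuses "the architect", which is the subject (agent) — so Q2 → B.
Q3 asks about the manner; cleft (A) focuses "off the record", which is the manner — so Q3 → A.
Mapping: Q1→C, Q2→B, Q3→A.

CBA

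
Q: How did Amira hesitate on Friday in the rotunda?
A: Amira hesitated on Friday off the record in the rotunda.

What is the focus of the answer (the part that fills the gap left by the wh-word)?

off the record

The wh-word "how" asks about the manner.
In the answer, "Amira", "in the rotunda" and "on Friday" are given — repeated from the question.
The constituent filling the manner gap is "off the record"; that is the focus and would carry nuclear stress.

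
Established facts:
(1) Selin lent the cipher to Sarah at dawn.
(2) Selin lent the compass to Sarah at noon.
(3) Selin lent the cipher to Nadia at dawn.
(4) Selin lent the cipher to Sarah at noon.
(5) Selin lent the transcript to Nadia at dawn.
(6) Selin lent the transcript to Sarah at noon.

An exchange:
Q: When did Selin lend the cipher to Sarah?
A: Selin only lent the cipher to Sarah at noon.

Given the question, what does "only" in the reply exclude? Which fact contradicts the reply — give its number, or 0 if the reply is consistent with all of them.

1

Answering "When did ...?" puts focus on the setting — here, "at noon".
So "only" ranges over settings; the rest (agent = Selin, thing = the cipher, recipient = Sarah) is presupposed.
Fact (1) keeps agent = Selin, thing = the cipher, recipient = Sarah but has setting = at dawn; that refutes the reply.
(Fact (2) would refute a reading with focus on the thing — but that is not what the question asks.)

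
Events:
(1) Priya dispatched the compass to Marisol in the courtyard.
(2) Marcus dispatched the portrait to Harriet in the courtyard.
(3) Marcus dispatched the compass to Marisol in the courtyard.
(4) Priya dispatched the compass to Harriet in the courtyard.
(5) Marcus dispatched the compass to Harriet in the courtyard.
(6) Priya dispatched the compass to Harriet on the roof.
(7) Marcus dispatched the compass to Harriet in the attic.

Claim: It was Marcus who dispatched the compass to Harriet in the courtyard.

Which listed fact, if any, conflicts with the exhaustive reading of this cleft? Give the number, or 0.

4

The cleft puts "Marcus" in focus and presupposes the open proposition with the compass as thing and Harriet as recipient and in the courtyard as setting.
Exhaustivity: Marcus is the only agent satisfying that background.
Fact (4) shares the background but with agent = Priya; exhaustivity is violated.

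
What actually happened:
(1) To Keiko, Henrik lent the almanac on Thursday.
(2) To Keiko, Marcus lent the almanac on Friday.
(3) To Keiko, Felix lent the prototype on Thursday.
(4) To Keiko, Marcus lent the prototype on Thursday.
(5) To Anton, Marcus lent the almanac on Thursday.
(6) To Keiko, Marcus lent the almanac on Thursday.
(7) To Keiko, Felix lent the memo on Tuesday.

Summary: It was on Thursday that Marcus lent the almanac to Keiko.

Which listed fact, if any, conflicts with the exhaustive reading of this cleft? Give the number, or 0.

Focus of the cleft: "on Thursday" (the setting). Presupposed background: same agent, thing, recipient (Marcus / the almanac / Keiko).
The exhaustive reading says no other setting fits that background.
Fact (2) shares the background but with setting = on Friday; exhaustivity is violated.

2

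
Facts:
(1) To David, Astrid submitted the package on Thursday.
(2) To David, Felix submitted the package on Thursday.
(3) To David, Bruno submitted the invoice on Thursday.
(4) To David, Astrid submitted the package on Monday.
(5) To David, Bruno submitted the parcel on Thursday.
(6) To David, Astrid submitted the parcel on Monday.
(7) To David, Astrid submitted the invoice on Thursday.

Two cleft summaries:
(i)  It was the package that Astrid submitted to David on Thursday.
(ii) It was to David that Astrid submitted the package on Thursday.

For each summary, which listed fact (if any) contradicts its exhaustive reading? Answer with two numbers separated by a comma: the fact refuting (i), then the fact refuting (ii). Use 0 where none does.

7, 0

Summary (i) focuses "the package" (the thing); background agent = Astrid, recipient = David, setting = on Thursday. Fact (7) matches that background with thing = the invoice — refutes (i).
Summary (ii) focuses "David" (the recipient); background agent = Astrid, thing = the package, setting = on Thursday. No fact matches that background with a different recipient, so 0.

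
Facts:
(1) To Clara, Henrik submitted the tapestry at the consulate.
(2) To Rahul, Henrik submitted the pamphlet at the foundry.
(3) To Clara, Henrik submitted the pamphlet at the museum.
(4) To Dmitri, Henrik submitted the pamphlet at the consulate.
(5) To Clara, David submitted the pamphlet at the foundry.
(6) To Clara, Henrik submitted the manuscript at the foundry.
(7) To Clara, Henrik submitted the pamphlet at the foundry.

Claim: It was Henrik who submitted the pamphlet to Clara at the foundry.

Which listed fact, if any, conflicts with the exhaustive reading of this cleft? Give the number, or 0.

The cleft puts "Henrik" in focus and presupposes the open proposition with the pamphlet as thing and Clara as recipient and at the foundry as setting.
Exhaustivity: Henrik is the only agent satisfying that background.
But fact (5) also has the pamphlet as thing and Clara as recipient and at the foundry as setting, with agent = David — so the exhaustive reading fails.

5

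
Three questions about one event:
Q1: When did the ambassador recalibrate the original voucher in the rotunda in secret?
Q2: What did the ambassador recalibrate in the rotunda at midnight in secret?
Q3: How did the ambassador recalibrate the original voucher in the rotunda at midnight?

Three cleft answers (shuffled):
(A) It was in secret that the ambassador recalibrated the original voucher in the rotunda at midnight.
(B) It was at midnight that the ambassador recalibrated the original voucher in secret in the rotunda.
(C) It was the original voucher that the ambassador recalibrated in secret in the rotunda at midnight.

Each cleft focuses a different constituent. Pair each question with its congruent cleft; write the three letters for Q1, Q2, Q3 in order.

BCA

Q1 asks about the time; cleft (B) focuses "at midnight", which is the time — so Q1 → B.
Q2 asks about the direct object; cleft (C) focuses "the original voucher", which is the direct object — so Q2 → C.
Q3 asks about the manner; cleft (A) focuses "in secret", which is the manner — so Q3 → A.
Mapping: Q1→B, Q2→C, Q3→A.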